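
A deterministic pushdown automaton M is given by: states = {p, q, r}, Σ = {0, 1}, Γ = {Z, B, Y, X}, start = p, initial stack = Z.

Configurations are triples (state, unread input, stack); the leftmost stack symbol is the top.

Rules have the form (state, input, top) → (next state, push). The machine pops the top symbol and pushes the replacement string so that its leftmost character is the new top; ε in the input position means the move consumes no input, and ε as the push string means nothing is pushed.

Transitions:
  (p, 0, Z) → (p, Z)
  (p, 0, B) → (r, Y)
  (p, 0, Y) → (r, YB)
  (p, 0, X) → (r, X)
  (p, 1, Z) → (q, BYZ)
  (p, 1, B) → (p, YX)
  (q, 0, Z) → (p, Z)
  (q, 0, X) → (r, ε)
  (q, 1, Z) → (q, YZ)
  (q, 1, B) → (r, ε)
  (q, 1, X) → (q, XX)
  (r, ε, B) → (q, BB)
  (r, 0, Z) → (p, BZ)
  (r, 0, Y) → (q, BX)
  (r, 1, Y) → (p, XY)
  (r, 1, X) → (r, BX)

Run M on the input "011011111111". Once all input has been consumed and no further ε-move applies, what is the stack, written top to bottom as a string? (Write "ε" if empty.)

(p, 011011111111, Z)
  read 0, top Z: go to p, push Z → (p, 11011111111, Z)
  read 1, top Z: go to q, push BYZ → (q, 1011111111, BYZ)
  read 1, top B: go to r, push ε → (r, 011111111, YZ)
  read 0, top Y: go to q, push BX → (q, 11111111, BXZ)
  read 1, top B: go to r, push ε → (r, 1111111, XZ)
  read 1, top X: go to r, push BX → (r, 111111, BXZ)
  ε-move, top B: go to q, push BB → (q, 111111, BBXZ)
  read 1, top B: go to r, push ε → (r, 11111, BXZ)
  ε-move, top B: go to q, push BB → (q, 11111, BBXZ)
  read 1, top B: go to r, push ε → (r, 1111, BXZ)
  ε-move, top B: go to q, push BB → (q, 1111, BBXZ)
  read 1, top B: go to r, push ε → (r, 111, BXZ)
  ε-move, top B: go to q, push BB → (q, 111, BBXZ)
  read 1, top B: go to r, push ε → (r, 11, BXZ)
  ε-move, top B: go to q, push BB → (q, 11, BBXZ)
  read 1, top B: go to r, push ε → (r, 1, BXZ)
  ε-move, top B: go to q, push BB → (q, 1, BBXZ)
  read 1, top B: go to r, push ε → (r, ε, BXZ)
  ε-move, top B: go to q, push BB → (q, ε, BBXZ)
All input consumed in state q with stack BBXZ.

BBXZ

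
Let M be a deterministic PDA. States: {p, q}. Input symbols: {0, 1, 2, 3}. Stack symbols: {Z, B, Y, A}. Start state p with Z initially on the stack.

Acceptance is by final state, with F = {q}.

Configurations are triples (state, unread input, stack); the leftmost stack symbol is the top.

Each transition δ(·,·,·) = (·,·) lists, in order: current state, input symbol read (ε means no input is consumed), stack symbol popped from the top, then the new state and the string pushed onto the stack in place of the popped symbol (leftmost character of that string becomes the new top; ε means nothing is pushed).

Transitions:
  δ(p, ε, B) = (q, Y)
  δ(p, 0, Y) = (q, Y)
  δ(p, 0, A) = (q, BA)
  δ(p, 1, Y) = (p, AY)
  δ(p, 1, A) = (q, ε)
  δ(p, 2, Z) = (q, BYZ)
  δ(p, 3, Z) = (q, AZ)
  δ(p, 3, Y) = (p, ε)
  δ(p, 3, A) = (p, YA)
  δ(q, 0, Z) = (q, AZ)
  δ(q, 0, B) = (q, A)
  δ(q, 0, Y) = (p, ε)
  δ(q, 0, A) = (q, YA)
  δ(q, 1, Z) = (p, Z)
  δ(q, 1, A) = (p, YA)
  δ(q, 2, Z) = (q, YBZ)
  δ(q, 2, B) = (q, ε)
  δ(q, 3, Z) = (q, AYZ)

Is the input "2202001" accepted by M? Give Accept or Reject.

(p, 2202001, Z) ⊢ (q, 202001, BYZ) ⊢ (q, 02001, YZ) ⊢ (p, 2001, Z) ⊢ (q, 001, BYZ) ⊢ (q, 01, AYZ) ⊢ (q, 1, YAYZ)
No transition applies at (q, 1, YAYZ); input not fully consumed.

Reject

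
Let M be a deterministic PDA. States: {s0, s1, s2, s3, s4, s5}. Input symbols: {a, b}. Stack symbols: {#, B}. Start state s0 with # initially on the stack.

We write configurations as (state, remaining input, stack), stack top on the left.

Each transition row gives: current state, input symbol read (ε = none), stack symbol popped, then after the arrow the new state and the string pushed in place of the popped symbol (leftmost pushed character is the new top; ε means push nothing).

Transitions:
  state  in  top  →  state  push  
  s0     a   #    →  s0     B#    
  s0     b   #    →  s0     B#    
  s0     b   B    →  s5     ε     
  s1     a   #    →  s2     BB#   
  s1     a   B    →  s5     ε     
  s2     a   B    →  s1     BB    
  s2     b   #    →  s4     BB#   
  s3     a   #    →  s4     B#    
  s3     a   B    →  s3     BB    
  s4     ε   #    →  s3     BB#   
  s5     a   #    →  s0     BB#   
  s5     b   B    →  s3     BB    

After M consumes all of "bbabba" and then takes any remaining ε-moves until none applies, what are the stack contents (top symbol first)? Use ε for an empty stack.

BBB#

(s0, bbabba, #) ⊢ (s0, babba, B#) ⊢ (s5, abba, #) ⊢ (s0, bba, BB#) ⊢ (s5, ba, B#) ⊢ (s3, a, BB#) ⊢ (s3, ε, BBB#)
All input consumed in state s3 with stack BBB#.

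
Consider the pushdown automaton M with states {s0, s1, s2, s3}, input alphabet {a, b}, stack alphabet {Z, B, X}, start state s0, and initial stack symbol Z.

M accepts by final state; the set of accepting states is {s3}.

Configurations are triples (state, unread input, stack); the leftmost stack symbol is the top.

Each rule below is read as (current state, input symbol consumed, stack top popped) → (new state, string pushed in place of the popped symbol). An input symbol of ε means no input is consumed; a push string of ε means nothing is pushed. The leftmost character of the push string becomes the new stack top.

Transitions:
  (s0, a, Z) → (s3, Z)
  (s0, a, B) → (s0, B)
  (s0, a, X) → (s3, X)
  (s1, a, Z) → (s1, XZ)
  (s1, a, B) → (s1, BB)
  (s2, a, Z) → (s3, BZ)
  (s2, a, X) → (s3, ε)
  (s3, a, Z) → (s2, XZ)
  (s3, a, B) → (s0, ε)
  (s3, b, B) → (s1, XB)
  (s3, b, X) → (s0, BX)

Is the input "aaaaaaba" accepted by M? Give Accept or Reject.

No computation consumes all input and reaches a final state.

Reject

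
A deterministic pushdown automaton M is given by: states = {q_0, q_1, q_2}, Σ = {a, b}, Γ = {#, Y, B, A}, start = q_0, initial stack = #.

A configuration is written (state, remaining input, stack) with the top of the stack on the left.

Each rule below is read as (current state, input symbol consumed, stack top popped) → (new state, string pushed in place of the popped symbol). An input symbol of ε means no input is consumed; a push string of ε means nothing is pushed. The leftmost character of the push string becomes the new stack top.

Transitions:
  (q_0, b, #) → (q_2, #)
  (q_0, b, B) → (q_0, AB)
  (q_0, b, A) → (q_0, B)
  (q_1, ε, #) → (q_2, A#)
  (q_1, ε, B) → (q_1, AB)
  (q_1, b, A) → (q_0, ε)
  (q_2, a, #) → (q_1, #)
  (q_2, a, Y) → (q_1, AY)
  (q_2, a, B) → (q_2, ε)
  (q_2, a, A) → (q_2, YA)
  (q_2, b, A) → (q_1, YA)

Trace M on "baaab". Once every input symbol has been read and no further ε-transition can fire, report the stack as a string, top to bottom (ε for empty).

(q_0, baaab, #) ⊢ (q_2, aaab, #) ⊢ (q_1, aab, #) ⊢ (q_2, aab, A#) ⊢ (q_2, ab, YA#) ⊢ (q_1, b, AYA#) ⊢ (q_0, ε, YA#)
All input consumed in state q_0 with stack YA#.

YA#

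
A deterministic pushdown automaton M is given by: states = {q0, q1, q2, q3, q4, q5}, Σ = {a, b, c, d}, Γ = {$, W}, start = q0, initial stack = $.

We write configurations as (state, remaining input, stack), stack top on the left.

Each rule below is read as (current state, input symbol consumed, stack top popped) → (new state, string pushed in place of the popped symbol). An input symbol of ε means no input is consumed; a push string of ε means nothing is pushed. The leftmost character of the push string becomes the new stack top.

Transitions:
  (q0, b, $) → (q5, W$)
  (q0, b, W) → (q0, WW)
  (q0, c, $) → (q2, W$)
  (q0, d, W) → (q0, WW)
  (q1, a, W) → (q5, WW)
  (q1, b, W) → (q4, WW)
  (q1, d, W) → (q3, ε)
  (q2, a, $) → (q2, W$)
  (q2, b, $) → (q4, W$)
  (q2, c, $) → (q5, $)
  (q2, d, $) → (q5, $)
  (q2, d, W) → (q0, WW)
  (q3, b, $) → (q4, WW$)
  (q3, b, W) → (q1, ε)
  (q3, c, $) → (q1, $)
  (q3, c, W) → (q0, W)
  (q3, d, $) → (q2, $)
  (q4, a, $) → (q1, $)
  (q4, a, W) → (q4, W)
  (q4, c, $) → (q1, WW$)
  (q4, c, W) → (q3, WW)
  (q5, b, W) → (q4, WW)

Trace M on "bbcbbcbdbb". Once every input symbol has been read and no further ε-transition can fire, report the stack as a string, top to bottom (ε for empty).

(q0, bbcbbcbdbb, $)
  read b, top $: go to q5, push W$ → (q5, bcbbcbdbb, W$)
  read b, top W: go to q4, push WW → (q4, cbbcbdbb, WW$)
  read c, top W: go to q3, push WW → (q3, bbcbdbb, WWW$)
  read b, top W: go to q1, push ε → (q1, bcbdbb, WW$)
  read b, top W: go to q4, push WW → (q4, cbdbb, WWW$)
  read c, top W: go to q3, push WW → (q3, bdbb, WWWW$)
  read b, top W: go to q1, push ε → (q1, dbb, WWW$)
  read d, top W: go to q3, push ε → (q3, bb, WW$)
  read b, top W: go to q1, push ε → (q1, b, W$)
  read b, top W: go to q4, push WW → (q4, ε, WW$)
All input consumed in state q4 with stack WW$.

WW$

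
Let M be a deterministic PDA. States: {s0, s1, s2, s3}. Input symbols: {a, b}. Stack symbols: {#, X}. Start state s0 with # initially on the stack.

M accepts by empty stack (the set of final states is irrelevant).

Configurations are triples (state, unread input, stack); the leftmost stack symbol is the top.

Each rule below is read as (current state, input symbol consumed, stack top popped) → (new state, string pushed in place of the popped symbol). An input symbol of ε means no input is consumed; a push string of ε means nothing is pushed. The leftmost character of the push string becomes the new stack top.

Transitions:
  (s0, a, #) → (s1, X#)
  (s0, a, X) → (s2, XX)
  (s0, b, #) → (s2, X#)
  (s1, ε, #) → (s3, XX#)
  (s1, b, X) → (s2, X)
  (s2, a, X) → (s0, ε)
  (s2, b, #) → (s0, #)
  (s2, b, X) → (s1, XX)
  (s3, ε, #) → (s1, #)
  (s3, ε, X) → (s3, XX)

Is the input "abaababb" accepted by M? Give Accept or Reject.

Reject

(s0, abaababb, #)
  read a, top #: go to s1, push X# → (s1, baababb, X#)
  read b, top X: go to s2, push X → (s2, aababb, X#)
  read a, top X: go to s0, push ε → (s0, ababb, #)
  read a, top #: go to s1, push X# → (s1, babb, X#)
  read b, top X: go to s2, push X → (s2, abb, X#)
  read a, top X: go to s0, push ε → (s0, bb, #)
  read b, top #: go to s2, push X# → (s2, b, X#)
  read b, top X: go to s1, push XX → (s1, ε, XX#)
All input consumed; stack is XX#, not empty, and no further ε-move applies.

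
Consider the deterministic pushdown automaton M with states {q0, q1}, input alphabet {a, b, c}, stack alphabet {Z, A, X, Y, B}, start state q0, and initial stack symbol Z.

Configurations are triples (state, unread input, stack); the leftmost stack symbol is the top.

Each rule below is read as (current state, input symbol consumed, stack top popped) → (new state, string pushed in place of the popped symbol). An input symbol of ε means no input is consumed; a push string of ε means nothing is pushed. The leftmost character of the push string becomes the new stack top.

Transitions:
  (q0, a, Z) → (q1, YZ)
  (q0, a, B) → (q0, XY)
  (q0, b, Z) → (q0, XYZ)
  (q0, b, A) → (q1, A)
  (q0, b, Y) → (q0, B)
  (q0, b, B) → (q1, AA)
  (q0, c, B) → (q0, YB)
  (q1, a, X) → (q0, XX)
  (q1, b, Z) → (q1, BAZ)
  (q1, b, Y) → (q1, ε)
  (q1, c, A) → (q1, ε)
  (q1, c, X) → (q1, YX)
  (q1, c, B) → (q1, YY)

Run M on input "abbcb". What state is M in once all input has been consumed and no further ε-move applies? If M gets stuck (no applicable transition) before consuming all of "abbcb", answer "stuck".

q1

(q0, abbcb, Z) ⊢ (q1, bbcb, YZ) ⊢ (q1, bcb, Z) ⊢ (q1, cb, BAZ) ⊢ (q1, b, YYAZ) ⊢ (q1, ε, YAZ)
All input consumed; M is in state q1.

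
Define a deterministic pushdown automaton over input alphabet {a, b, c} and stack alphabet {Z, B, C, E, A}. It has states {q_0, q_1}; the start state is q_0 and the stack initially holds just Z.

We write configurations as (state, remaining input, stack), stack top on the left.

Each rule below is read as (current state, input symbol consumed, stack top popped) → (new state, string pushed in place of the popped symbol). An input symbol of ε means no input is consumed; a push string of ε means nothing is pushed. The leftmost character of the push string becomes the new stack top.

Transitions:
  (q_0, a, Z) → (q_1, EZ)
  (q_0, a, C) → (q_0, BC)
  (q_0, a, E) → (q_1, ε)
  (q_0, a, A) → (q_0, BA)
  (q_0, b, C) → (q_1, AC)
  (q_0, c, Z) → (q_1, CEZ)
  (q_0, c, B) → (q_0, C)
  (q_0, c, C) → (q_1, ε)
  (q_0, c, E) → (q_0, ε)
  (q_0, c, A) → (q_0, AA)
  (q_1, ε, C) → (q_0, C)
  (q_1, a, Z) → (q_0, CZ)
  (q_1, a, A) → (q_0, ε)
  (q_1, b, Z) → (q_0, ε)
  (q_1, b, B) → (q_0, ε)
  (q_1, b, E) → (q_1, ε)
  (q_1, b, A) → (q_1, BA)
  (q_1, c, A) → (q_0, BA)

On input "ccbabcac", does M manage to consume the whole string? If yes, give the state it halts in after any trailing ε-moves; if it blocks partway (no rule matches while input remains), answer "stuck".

stuck

(q_0, ccbabcac, Z)
  read c, top Z: go to q_1, push CEZ → (q_1, cbabcac, CEZ)
  ε-move, top C: go to q_0, push C → (q_0, cbabcac, CEZ)
  read c, top C: go to q_1, push ε → (q_1, babcac, EZ)
  read b, top E: go to q_1, push ε → (q_1, abcac, Z)
  read a, top Z: go to q_0, push CZ → (q_0, bcac, CZ)
  read b, top C: go to q_1, push AC → (q_1, cac, ACZ)
  read c, top A: go to q_0, push BA → (q_0, ac, BACZ)
No transition for (q_0, a, top B); M blocks with input ac remaining.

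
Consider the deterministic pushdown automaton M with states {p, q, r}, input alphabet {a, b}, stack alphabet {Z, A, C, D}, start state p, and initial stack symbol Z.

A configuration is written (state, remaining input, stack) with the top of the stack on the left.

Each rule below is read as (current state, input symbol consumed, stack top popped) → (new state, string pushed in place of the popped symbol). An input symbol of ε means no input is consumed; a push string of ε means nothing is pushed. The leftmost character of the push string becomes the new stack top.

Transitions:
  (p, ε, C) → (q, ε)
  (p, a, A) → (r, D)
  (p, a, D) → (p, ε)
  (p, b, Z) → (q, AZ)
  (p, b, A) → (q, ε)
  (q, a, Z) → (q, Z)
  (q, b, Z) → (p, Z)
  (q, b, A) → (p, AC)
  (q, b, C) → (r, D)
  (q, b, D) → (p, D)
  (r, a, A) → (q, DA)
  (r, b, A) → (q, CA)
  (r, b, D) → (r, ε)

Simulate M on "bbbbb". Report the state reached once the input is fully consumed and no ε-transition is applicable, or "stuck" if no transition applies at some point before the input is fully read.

r

(p, bbbbb, Z) ⊢ (q, bbbb, AZ) ⊢ (p, bbb, ACZ) ⊢ (q, bb, CZ) ⊢ (r, b, DZ) ⊢ (r, ε, Z)
All input consumed; M is in state r.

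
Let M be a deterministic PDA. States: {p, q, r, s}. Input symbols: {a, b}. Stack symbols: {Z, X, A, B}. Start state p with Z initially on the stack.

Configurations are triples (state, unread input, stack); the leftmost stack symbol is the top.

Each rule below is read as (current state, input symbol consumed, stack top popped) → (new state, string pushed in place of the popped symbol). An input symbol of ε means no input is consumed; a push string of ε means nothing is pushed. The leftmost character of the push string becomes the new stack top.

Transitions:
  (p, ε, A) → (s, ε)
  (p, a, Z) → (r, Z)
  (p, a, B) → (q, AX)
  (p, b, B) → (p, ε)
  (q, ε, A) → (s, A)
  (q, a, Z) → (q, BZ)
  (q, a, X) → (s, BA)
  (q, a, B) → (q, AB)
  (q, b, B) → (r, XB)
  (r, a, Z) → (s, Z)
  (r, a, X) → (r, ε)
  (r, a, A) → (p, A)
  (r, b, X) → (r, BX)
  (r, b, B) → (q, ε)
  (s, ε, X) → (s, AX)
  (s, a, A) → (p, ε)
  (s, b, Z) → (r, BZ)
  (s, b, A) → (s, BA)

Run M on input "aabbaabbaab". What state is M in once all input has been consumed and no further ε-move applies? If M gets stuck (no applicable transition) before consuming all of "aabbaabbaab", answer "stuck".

(p, aabbaabbaab, Z)
  read a, top Z: go to r, push Z → (r, abbaabbaab, Z)
  read a, top Z: go to s, push Z → (s, bbaabbaab, Z)
  read b, top Z: go to r, push BZ → (r, baabbaab, BZ)
  read b, top B: go to q, push ε → (q, aabbaab, Z)
  read a, top Z: go to q, push BZ → (q, abbaab, BZ)
  read a, top B: go to q, push AB → (q, bbaab, ABZ)
  ε-move, top A: go to s, push A → (s, bbaab, ABZ)
  read b, top A: go to s, push BA → (s, baab, BABZ)
No transition for (s, b, top B); M blocks with input baab remaining.

stuck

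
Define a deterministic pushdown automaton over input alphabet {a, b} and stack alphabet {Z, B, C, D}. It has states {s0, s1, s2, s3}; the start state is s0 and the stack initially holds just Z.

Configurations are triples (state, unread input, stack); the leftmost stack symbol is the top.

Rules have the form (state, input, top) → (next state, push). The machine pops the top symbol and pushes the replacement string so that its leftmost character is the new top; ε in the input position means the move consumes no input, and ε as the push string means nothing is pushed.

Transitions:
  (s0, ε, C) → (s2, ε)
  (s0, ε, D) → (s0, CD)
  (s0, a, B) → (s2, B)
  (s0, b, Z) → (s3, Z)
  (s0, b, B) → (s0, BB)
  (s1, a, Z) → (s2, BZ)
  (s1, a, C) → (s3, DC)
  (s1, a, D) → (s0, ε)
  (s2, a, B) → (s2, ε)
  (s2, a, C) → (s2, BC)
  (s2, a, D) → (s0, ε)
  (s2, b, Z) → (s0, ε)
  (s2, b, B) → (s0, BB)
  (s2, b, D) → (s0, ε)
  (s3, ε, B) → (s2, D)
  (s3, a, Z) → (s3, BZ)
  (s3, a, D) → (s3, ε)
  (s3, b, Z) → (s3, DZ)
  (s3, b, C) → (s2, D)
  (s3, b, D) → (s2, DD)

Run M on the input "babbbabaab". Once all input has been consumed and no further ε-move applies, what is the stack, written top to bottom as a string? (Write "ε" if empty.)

Z

(s0, babbbabaab, Z)
  read b, top Z: go to s3, push Z → (s3, abbbabaab, Z)
  read a, top Z: go to s3, push BZ → (s3, bbbabaab, BZ)
  ε-move, top B: go to s2, push D → (s2, bbbabaab, DZ)
  read b, top D: go to s0, push ε → (s0, bbabaab, Z)
  read b, top Z: go to s3, push Z → (s3, babaab, Z)
  read b, top Z: go to s3, push DZ → (s3, abaab, DZ)
  read a, top D: go to s3, push ε → (s3, baab, Z)
  read b, top Z: go to s3, push DZ → (s3, aab, DZ)
  read a, top D: go to s3, push ε → (s3, ab, Z)
  read a, top Z: go to s3, push BZ → (s3, b, BZ)
  ε-move, top B: go to s2, push D → (s2, b, DZ)
  read b, top D: go to s0, push ε → (s0, ε, Z)
All input consumed in state s0 with stack Z.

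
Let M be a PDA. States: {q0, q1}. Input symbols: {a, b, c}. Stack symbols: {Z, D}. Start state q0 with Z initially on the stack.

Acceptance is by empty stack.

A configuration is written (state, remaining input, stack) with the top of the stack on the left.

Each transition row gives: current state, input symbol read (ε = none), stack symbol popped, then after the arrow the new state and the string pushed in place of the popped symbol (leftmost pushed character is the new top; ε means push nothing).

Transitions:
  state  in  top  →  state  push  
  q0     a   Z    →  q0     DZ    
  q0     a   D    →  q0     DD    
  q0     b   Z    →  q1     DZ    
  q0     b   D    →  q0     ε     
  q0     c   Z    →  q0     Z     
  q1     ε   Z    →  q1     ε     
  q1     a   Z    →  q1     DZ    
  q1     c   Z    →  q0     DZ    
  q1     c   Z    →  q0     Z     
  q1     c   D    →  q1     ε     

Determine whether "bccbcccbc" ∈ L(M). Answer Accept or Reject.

Accept

One accepting computation: (q0, bccbcccbc, Z) ⊢ (q1, ccbcccbc, DZ) ⊢ (q1, cbcccbc, Z) ⊢ (q0, bcccbc, DZ) ⊢ (q0, cccbc, Z) ⊢ (q0, ccbc, Z) ⊢ (q0, cbc, Z) ⊢ (q0, bc, Z) ⊢ (q1, c, DZ) ⊢ (q1, ε, Z) ⊢ (q1, ε, ε)
All input consumed and the stack is empty.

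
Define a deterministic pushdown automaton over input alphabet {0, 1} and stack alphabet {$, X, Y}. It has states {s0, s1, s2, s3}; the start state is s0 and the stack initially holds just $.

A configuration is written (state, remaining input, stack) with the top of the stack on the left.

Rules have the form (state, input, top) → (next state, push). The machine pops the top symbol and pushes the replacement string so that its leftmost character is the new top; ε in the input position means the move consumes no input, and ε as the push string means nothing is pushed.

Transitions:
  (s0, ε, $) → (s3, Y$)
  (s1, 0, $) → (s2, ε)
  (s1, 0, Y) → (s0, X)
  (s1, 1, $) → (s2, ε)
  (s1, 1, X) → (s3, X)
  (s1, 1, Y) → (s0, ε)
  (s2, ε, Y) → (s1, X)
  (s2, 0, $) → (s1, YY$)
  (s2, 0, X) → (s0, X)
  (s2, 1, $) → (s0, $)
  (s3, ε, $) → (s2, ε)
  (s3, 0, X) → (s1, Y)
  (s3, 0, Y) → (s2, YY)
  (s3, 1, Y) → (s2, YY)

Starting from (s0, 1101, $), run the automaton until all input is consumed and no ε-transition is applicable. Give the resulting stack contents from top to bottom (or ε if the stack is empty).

Y$

(s0, 1101, $)
  ε-move, top $: go to s3, push Y$ → (s3, 1101, Y$)
  read 1, top Y: go to s2, push YY → (s2, 101, YY$)
  ε-move, top Y: go to s1, push X → (s1, 101, XY$)
  read 1, top X: go to s3, push X → (s3, 01, XY$)
  read 0, top X: go to s1, push Y → (s1, 1, YY$)
  read 1, top Y: go to s0, push ε → (s0, ε, Y$)
All input consumed in state s0 with stack Y$.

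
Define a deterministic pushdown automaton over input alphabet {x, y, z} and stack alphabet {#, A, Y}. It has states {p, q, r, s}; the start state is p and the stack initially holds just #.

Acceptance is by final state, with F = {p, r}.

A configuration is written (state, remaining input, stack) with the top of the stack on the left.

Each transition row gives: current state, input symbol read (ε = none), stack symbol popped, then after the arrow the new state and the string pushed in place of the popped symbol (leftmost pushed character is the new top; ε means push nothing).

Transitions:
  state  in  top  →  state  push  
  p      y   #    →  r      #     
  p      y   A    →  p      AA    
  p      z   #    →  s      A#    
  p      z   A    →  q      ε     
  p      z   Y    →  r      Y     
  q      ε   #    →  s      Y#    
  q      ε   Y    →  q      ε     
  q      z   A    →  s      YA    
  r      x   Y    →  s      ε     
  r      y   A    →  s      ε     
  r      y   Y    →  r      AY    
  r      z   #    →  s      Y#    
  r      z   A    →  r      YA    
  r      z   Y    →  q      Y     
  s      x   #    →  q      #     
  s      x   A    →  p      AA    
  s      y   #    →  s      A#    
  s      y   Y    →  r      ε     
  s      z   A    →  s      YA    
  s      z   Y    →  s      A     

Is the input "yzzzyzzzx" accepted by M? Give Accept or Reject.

(p, yzzzyzzzx, #)
  read y, top #: go to r, push # → (r, zzzyzzzx, #)
  read z, top #: go to s, push Y# → (s, zzyzzzx, Y#)
  read z, top Y: go to s, push A → (s, zyzzzx, A#)
  read z, top A: go to s, push YA → (s, yzzzx, YA#)
  read y, top Y: go to r, push ε → (r, zzzx, A#)
  read z, top A: go to r, push YA → (r, zzx, YA#)
  read z, top Y: go to q, push Y → (q, zx, YA#)
  ε-move, top Y: go to q, push ε → (q, zx, A#)
  read z, top A: go to s, push YA → (s, x, YA#)
No transition applies at (s, x, YA#); input not fully consumed.

Reject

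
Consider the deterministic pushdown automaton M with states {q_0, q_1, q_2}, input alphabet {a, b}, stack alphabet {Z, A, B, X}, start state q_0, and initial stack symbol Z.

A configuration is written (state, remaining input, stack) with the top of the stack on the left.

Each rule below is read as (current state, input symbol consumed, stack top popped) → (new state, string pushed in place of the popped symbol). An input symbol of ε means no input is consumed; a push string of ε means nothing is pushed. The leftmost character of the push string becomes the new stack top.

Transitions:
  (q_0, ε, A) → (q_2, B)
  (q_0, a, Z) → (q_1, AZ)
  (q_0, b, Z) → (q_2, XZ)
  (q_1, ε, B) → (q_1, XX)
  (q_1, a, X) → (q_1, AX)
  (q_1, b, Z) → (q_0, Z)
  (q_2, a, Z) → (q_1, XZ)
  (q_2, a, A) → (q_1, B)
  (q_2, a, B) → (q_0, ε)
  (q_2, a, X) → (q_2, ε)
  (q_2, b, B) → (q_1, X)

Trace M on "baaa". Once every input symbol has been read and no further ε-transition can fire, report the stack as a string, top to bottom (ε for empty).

AXZ

(q_0, baaa, Z) ⊢ (q_2, aaa, XZ) ⊢ (q_2, aa, Z) ⊢ (q_1, a, XZ) ⊢ (q_1, ε, AXZ)
All input consumed in state q_1 with stack AXZ.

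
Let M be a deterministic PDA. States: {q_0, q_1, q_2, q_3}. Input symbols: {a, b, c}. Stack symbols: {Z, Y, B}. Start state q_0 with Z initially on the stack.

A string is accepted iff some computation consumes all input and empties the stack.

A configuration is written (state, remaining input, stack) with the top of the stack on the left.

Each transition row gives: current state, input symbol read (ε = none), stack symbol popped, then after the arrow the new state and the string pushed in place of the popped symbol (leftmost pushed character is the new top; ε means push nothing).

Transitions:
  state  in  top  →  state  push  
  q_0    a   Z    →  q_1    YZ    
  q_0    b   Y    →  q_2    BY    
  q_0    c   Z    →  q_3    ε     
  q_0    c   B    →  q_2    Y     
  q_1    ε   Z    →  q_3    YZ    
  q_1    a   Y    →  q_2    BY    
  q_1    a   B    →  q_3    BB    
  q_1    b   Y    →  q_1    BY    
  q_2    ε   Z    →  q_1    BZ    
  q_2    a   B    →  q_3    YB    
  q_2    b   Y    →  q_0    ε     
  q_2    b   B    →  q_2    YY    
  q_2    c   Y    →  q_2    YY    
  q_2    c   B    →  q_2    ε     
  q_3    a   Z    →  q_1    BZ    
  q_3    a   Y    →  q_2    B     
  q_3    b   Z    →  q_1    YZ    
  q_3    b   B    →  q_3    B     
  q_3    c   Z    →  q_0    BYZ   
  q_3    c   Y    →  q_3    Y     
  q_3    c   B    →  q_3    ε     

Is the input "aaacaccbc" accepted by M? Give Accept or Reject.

Accept

(q_0, aaacaccbc, Z) ⊢ (q_1, aacaccbc, YZ) ⊢ (q_2, acaccbc, BYZ) ⊢ (q_3, caccbc, YBYZ) ⊢ (q_3, accbc, YBYZ) ⊢ (q_2, ccbc, BBYZ) ⊢ (q_2, cbc, BYZ) ⊢ (q_2, bc, YZ) ⊢ (q_0, c, Z) ⊢ (q_3, ε, ε)
All input consumed and the stack is empty.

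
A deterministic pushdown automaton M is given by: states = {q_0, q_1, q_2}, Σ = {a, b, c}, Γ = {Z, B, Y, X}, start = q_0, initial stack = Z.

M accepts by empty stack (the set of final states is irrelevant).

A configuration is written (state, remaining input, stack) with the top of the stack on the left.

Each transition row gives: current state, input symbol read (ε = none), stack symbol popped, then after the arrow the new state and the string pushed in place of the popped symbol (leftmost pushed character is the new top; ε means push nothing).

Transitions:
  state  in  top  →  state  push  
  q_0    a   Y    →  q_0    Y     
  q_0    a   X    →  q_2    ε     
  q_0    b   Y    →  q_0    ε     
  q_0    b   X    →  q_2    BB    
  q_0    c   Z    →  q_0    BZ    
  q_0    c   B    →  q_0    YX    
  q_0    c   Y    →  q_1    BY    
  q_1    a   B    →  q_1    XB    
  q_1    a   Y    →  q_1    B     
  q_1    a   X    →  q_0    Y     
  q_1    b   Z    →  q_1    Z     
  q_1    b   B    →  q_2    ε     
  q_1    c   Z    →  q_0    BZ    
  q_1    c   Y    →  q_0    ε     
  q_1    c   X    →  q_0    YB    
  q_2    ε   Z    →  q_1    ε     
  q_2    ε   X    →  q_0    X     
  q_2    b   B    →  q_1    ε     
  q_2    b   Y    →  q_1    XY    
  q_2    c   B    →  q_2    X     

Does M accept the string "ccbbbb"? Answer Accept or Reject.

Accept

(q_0, ccbbbb, Z) ⊢ (q_0, cbbbb, BZ) ⊢ (q_0, bbbb, YXZ) ⊢ (q_0, bbb, XZ) ⊢ (q_2, bb, BBZ) ⊢ (q_1, b, BZ) ⊢ (q_2, ε, Z) ⊢ (q_1, ε, ε)
All input consumed and the stack is empty.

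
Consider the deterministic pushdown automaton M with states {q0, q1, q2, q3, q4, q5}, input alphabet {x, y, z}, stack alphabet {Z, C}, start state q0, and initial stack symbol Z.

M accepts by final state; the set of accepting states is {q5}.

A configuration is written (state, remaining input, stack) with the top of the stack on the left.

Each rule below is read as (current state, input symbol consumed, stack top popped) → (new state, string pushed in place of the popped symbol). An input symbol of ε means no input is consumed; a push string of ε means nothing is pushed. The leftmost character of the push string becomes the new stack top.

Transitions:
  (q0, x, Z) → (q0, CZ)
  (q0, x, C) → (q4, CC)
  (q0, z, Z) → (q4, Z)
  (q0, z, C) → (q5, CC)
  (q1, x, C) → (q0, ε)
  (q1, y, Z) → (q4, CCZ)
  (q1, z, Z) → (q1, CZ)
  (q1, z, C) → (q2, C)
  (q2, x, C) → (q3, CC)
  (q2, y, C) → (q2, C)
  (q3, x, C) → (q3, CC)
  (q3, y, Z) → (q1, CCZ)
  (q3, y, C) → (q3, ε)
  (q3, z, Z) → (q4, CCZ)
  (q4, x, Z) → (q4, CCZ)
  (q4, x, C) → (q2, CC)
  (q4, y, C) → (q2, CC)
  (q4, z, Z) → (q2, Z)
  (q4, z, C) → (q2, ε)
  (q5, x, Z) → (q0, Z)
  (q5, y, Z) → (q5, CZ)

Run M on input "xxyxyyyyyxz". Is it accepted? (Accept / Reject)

(q0, xxyxyyyyyxz, Z)
  read x, top Z: go to q0, push CZ → (q0, xyxyyyyyxz, CZ)
  read x, top C: go to q4, push CC → (q4, yxyyyyyxz, CCZ)
  read y, top C: go to q2, push CC → (q2, xyyyyyxz, CCCZ)
  read x, top C: go to q3, push CC → (q3, yyyyyxz, CCCCZ)
  read y, top C: go to q3, push ε → (q3, yyyyxz, CCCZ)
  read y, top C: go to q3, push ε → (q3, yyyxz, CCZ)
  read y, top C: go to q3, push ε → (q3, yyxz, CZ)
  read y, top C: go to q3, push ε → (q3, yxz, Z)
  read y, top Z: go to q1, push CCZ → (q1, xz, CCZ)
  read x, top C: go to q0, push ε → (q0, z, CZ)
  read z, top C: go to q5, push CC → (q5, ε, CCZ)
All input consumed; state q5 ∈ F.

Accept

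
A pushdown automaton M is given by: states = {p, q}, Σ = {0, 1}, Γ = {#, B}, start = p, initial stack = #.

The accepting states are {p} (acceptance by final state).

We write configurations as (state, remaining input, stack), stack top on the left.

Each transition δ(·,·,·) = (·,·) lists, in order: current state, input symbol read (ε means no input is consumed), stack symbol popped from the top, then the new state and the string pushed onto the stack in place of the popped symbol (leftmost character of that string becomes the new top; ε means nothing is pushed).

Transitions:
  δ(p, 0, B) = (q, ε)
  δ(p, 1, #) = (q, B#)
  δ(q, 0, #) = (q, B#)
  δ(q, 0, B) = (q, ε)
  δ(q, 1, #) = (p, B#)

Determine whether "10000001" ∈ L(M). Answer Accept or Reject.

Reject

No computation consumes all input and reaches a final state.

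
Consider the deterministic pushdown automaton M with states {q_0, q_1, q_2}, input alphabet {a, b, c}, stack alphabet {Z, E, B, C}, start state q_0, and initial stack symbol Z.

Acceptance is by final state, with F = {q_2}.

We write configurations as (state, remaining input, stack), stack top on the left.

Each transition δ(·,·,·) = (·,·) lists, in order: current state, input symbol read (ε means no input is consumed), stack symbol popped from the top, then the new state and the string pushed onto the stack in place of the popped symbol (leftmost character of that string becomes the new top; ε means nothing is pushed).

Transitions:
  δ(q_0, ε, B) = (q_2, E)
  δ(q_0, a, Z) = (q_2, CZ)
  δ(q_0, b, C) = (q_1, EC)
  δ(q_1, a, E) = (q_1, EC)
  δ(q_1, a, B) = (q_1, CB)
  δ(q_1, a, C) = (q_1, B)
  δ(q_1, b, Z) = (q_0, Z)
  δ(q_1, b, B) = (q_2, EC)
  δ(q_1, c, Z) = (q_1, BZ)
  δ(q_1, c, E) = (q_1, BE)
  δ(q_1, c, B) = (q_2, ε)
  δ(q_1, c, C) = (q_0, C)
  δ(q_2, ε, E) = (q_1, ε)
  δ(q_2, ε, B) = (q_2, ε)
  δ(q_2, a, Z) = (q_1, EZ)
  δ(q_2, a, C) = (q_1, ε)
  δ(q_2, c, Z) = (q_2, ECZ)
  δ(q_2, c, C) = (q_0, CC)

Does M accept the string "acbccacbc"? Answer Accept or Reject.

Reject

(q_0, acbccacbc, Z)
  read a, top Z: go to q_2, push CZ → (q_2, cbccacbc, CZ)
  read c, top C: go to q_0, push CC → (q_0, bccacbc, CCZ)
  read b, top C: go to q_1, push EC → (q_1, ccacbc, ECCZ)
  read c, top E: go to q_1, push BE → (q_1, cacbc, BECCZ)
  read c, top B: go to q_2, push ε → (q_2, acbc, ECCZ)
  ε-move, top E: go to q_1, push ε → (q_1, acbc, CCZ)
  read a, top C: go to q_1, push B → (q_1, cbc, BCZ)
  read c, top B: go to q_2, push ε → (q_2, bc, CZ)
No transition applies at (q_2, bc, CZ); input not fully consumed.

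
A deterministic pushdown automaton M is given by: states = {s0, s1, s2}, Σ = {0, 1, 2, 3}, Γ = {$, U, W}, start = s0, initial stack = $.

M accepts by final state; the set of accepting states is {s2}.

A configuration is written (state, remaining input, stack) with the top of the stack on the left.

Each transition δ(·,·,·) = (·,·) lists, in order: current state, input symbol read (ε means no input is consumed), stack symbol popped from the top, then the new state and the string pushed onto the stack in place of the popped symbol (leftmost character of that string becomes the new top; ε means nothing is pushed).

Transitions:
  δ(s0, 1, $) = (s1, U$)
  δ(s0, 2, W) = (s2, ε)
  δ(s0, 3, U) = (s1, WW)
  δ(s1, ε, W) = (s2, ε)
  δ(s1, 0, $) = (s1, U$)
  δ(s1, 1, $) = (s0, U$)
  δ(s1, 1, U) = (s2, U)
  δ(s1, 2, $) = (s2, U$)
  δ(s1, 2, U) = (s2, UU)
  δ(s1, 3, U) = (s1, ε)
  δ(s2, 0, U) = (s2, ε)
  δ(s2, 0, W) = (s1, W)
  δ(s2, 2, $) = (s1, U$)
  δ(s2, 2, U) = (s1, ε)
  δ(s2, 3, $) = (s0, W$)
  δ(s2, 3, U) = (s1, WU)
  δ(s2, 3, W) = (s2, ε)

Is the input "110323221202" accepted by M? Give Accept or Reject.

Accept

(s0, 110323221202, $)
  read 1, top $: go to s1, push U$ → (s1, 10323221202, U$)
  read 1, top U: go to s2, push U → (s2, 0323221202, U$)
  read 0, top U: go to s2, push ε → (s2, 323221202, $)
  read 3, top $: go to s0, push W$ → (s0, 23221202, W$)
  read 2, top W: go to s2, push ε → (s2, 3221202, $)
  read 3, top $: go to s0, push W$ → (s0, 221202, W$)
  read 2, top W: go to s2, push ε → (s2, 21202, $)
  read 2, top $: go to s1, push U$ → (s1, 1202, U$)
  read 1, top U: go to s2, push U → (s2, 202, U$)
  read 2, top U: go to s1, push ε → (s1, 02, $)
  read 0, top $: go to s1, push U$ → (s1, 2, U$)
  read 2, top U: go to s2, push UU → (s2, ε, UU$)
All input consumed; state s2 ∈ F.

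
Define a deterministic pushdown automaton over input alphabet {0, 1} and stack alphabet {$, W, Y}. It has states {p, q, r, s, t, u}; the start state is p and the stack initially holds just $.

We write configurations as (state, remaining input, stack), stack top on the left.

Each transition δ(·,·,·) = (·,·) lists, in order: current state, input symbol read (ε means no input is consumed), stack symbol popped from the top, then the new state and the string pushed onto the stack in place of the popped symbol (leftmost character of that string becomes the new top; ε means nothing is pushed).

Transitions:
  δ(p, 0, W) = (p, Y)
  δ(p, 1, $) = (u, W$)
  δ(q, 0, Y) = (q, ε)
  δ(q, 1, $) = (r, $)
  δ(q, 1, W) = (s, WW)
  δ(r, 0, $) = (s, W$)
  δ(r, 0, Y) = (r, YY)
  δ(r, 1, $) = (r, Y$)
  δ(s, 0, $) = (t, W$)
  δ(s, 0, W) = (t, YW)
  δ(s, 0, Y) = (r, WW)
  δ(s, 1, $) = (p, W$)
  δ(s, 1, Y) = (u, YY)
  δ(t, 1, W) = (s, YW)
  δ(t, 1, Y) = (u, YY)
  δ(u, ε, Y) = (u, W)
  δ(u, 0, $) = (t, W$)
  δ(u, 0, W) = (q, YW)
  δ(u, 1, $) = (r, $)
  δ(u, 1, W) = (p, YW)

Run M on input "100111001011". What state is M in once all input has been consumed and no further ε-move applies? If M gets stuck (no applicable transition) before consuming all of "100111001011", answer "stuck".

stuck

(p, 100111001011, $)
  read 1, top $: go to u, push W$ → (u, 00111001011, W$)
  read 0, top W: go to q, push YW → (q, 0111001011, YW$)
  read 0, top Y: go to q, push ε → (q, 111001011, W$)
  read 1, top W: go to s, push WW → (s, 11001011, WW$)
No transition for (s, 1, top W); M blocks with input 11001011 remaining.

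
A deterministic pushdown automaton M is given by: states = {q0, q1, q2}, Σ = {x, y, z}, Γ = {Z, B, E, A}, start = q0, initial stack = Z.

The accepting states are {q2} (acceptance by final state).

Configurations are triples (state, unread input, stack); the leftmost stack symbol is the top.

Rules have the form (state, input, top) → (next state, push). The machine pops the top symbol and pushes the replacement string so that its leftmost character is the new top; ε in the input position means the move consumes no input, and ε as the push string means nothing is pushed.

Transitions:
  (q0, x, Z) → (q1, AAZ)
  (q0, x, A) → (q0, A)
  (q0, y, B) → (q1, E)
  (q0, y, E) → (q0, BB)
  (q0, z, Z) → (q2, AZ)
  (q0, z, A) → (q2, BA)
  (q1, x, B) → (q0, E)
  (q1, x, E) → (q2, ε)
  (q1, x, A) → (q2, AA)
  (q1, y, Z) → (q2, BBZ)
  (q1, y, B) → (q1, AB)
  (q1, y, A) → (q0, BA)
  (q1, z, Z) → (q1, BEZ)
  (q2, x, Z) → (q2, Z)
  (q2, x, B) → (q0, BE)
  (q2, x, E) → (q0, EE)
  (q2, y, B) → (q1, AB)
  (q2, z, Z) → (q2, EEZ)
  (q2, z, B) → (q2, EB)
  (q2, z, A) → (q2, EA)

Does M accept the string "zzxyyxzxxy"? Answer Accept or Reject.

(q0, zzxyyxzxxy, Z)
  read z, top Z: go to q2, push AZ → (q2, zxyyxzxxy, AZ)
  read z, top A: go to q2, push EA → (q2, xyyxzxxy, EAZ)
  read x, top E: go to q0, push EE → (q0, yyxzxxy, EEAZ)
  read y, top E: go to q0, push BB → (q0, yxzxxy, BBEAZ)
  read y, top B: go to q1, push E → (q1, xzxxy, EBEAZ)
  read x, top E: go to q2, push ε → (q2, zxxy, BEAZ)
  read z, top B: go to q2, push EB → (q2, xxy, EBEAZ)
  read x, top E: go to q0, push EE → (q0, xy, EEBEAZ)
No transition applies at (q0, xy, EEBEAZ); input not fully consumed.

Reject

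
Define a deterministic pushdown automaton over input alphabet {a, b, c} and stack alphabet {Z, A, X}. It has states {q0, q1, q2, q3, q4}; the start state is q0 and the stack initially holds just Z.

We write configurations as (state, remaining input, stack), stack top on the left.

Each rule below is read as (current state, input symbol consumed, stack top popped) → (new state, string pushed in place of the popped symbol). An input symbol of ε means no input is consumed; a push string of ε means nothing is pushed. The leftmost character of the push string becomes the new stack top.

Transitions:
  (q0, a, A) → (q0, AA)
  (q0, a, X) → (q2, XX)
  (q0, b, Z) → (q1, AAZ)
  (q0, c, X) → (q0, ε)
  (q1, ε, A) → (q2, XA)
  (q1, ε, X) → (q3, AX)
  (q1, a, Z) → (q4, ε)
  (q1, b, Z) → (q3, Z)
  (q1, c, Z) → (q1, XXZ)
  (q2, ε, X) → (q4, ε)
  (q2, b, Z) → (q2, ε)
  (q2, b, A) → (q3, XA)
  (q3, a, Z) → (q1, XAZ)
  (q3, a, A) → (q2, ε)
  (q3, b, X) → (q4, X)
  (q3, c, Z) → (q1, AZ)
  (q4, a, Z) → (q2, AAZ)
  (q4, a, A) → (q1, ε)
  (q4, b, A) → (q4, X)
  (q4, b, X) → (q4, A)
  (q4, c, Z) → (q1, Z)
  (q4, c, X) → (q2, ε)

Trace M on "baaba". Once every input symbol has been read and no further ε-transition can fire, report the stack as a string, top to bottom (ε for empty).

(q0, baaba, Z) ⊢ (q1, aaba, AAZ) ⊢ (q2, aaba, XAAZ) ⊢ (q4, aaba, AAZ) ⊢ (q1, aba, AZ) ⊢ (q2, aba, XAZ) ⊢ (q4, aba, AZ) ⊢ (q1, ba, Z) ⊢ (q3, a, Z) ⊢ (q1, ε, XAZ) ⊢ (q3, ε, AXAZ)
All input consumed in state q3 with stack AXAZ.

AXAZ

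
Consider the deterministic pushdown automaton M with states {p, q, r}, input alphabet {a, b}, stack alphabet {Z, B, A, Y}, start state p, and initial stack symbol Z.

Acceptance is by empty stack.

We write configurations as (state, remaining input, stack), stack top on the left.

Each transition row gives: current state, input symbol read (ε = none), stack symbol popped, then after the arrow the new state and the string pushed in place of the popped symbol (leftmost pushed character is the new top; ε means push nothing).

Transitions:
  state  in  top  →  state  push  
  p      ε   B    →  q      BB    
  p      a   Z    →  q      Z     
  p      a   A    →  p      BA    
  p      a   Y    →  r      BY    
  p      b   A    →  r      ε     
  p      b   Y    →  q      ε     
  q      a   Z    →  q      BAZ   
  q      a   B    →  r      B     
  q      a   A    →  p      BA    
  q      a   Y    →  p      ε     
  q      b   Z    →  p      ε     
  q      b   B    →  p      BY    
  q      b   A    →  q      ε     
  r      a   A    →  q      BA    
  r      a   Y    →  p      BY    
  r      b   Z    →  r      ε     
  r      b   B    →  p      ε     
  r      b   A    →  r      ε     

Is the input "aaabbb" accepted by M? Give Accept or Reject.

Accept

(p, aaabbb, Z) ⊢ (q, aabbb, Z) ⊢ (q, abbb, BAZ) ⊢ (r, bbb, BAZ) ⊢ (p, bb, AZ) ⊢ (r, b, Z) ⊢ (r, ε, ε)
All input consumed and the stack is empty.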